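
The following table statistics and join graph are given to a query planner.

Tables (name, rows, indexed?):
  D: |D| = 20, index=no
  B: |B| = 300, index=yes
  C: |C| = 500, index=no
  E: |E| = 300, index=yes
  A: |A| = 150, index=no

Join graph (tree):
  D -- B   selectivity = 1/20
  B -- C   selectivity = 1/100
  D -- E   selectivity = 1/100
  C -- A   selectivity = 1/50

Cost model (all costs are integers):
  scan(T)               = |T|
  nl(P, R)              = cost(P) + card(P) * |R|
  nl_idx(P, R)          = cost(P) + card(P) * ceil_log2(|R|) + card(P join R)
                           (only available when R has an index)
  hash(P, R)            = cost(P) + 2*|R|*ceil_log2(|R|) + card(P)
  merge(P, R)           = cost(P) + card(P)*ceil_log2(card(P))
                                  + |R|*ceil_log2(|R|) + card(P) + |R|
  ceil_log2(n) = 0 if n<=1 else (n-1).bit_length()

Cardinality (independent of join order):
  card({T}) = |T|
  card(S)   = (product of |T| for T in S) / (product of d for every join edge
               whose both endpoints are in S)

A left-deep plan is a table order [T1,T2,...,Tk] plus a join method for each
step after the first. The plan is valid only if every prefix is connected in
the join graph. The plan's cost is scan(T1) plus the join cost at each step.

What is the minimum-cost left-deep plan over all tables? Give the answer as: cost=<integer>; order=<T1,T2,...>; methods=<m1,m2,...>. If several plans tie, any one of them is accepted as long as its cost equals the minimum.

Selinger DP (subsets sized 1..n):
  {D}: scan cost=20, card=20
  {B}: scan cost=300, card=300
  {C}: scan cost=500, card=500
  {E}: scan cost=300, card=300
  {A}: scan cost=150, card=150
  {BD}: card=300; try (B,nl_idx)→500, (D,hash)→800, (B,merge)→3140, (D,merge)→3420, (B,hash)→5440, (B,nl)→6020 …(+1); best=500 via (B,nl_idx)
  {DE}: card=60; try (E,nl_idx)→260, (D,hash)→800, (E,merge)→3140, (D,merge)→3420, (E,hash)→5440, (E,nl)→6020 …(+1); best=260 via (E,nl_idx)
  {BC}: card=1500; try (B,hash)→6400, (B,nl_idx)→6500, (C,merge)→8300, (B,merge)→8500, (C,hash)→9600, (C,nl)→150300 …(+1); best=6400 via (B,hash)
  {AC}: card=1500; try (A,hash)→3400, (C,merge)→6500, (A,merge)→6850, (C,hash)→9300, (C,nl)→75150, (A,nl)→75500; best=3400 via (A,hash)
  {BCD}: card=1500; try (D,hash)→8100, (C,merge)→8500, (C,hash)→9800, (D,merge)→24520, (D,nl)→36400, (C,nl)→150500; best=8100 via (D,hash)
  {BDE}: card=900; try (B,nl_idx)→1700, (B,merge)→3680, (E,nl_idx)→4100, (B,hash)→5720, (E,hash)→6200, (E,merge)→6500 …(+2); best=1700 via (B,nl_idx)
  {ABC}: card=4500; try (B,hash)→10300, (A,hash)→10300, (B,nl_idx)→21400, (B,merge)→24400, (A,merge)→25750, (A,nl)→231400 …(+1); best=10300 via (B,hash)
  {BCDE}: card=4500; try (C,hash)→11600, (E,hash)→15000, (C,merge)→16600, (E,nl_idx)→26100, (E,merge)→29100, (C,nl)→451700 …(+1); best=11600 via (C,hash)
  {ABCD}: card=4500; try (A,hash)→12000, (D,hash)→15000, (A,merge)→27450, (D,merge)→73420, (D,nl)→100300, (A,nl)→233100; best=12000 via (A,hash)
  {ABCDE}: card=13500; try (A,hash)→18500, (E,hash)→21900, (E,nl_idx)→66000, (A,merge)→75950, (E,merge)→78000, (A,nl)→686600 …(+1); best=18500 via (A,hash)

cost=18500; order=D,E,B,C,A; methods=nl_idx,nl_idx,hash,hash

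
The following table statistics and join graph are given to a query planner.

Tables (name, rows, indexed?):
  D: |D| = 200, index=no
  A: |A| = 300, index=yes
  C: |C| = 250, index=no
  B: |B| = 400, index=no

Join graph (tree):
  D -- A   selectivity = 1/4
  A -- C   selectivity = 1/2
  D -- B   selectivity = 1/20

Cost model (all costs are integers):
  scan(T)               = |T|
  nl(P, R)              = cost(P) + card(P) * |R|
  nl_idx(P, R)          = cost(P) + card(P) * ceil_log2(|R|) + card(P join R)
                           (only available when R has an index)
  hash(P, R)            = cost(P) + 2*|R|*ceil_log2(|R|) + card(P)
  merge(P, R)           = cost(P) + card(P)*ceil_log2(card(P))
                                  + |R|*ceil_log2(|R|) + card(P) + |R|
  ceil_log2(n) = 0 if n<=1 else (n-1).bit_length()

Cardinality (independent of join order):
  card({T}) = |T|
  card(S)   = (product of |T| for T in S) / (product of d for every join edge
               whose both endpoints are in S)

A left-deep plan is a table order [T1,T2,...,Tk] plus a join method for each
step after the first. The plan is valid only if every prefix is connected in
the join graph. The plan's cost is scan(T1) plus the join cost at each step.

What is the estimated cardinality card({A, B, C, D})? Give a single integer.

37500000

Tables in S: A(300), B(400), C(250), D(200)
Edges inside S: D-A(d=4), A-C(d=2), D-B(d=20)
numerator = 300 * 400 * 250 * 200 = 6000000000
denominator = 4 * 2 * 20 = 160
card(S) = 6000000000 / 160 = 37500000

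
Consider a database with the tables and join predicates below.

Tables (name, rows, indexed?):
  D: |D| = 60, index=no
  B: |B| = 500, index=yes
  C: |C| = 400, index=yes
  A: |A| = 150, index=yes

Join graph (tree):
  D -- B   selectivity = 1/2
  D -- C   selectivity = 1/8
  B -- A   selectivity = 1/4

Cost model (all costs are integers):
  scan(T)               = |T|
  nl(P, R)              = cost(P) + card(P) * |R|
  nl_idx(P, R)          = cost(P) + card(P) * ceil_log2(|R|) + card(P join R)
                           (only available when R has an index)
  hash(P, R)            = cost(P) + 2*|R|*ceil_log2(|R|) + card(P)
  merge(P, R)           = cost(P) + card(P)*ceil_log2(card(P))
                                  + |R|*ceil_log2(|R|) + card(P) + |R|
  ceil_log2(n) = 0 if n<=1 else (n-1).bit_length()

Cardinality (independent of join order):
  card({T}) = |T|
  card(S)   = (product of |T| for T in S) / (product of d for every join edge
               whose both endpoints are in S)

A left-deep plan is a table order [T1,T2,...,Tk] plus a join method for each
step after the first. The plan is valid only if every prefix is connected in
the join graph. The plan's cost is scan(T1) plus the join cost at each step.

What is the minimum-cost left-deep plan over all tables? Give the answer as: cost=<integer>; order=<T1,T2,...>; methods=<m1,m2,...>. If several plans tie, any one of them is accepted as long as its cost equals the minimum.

Selinger DP (subsets sized 1..n):
  {D}: scan cost=60, card=60
  {B}: scan cost=500, card=500
  {C}: scan cost=400, card=400
  {A}: scan cost=150, card=150
  {BD}: card=15000; try (D,hash)→1720, (B,merge)→5480, (D,merge)→5920, (B,hash)→9120, (B,nl_idx)→15600, (B,nl)→30060 …(+1); best=1720 via (D,hash)
  {CD}: card=3000; try (D,hash)→1520, (C,nl_idx)→3600, (C,merge)→4480, (D,merge)→4820, (C,hash)→7320, (C,nl)→24060 …(+1); best=1520 via (D,hash)
  {AB}: card=18750; try (A,hash)→3400, (B,merge)→6500, (A,merge)→6850, (B,hash)→9300, (B,nl_idx)→20250, (A,nl_idx)→23250 …(+2); best=3400 via (A,hash)
  {BCD}: card=750000; try (B,hash)→13520, (C,hash)→23920, (B,merge)→45520, (C,merge)→230720, (B,nl_idx)→778520, (C,nl_idx)→886720 …(+2); best=13520 via (B,hash)
  {ABD}: card=562500; try (A,hash)→19120, (D,hash)→22870, (A,merge)→228070, (D,merge)→303820, (A,nl_idx)→684220, (D,nl)→1128400 …(+1); best=19120 via (A,hash)
  {ABCD}: card=28125000; try (C,hash)→588820, (A,hash)→765920, (C,merge)→11835620, (A,merge)→15764870, (C,nl_idx)→33206620, (A,nl_idx)→34138520 …(+2); best=588820 via (C,hash)

cost=588820; order=B,D,A,C; methods=hash,hash,hash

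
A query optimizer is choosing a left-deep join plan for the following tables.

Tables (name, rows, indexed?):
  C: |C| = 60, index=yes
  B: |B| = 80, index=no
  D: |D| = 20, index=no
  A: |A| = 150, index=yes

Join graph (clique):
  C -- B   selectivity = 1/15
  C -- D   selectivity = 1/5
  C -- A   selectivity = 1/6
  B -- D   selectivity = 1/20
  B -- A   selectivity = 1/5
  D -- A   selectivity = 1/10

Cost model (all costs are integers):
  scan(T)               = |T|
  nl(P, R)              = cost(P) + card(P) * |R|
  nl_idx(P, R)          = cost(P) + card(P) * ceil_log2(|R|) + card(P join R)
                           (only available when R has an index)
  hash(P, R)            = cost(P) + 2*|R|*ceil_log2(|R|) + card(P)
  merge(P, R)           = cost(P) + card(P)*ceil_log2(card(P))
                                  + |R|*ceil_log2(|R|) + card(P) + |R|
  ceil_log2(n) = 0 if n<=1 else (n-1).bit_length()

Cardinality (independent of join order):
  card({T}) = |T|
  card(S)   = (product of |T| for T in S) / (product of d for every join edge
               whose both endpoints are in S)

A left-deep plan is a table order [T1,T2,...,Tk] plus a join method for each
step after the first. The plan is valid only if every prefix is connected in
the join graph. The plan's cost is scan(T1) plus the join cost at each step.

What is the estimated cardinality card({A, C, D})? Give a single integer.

600

Tables in S: A(150), C(60), D(20)
Edges inside S: C-D(d=5), C-A(d=6), D-A(d=10)
numerator = 150 * 60 * 20 = 180000
denominator = 5 * 6 * 10 = 300
card(S) = 180000 / 300 = 600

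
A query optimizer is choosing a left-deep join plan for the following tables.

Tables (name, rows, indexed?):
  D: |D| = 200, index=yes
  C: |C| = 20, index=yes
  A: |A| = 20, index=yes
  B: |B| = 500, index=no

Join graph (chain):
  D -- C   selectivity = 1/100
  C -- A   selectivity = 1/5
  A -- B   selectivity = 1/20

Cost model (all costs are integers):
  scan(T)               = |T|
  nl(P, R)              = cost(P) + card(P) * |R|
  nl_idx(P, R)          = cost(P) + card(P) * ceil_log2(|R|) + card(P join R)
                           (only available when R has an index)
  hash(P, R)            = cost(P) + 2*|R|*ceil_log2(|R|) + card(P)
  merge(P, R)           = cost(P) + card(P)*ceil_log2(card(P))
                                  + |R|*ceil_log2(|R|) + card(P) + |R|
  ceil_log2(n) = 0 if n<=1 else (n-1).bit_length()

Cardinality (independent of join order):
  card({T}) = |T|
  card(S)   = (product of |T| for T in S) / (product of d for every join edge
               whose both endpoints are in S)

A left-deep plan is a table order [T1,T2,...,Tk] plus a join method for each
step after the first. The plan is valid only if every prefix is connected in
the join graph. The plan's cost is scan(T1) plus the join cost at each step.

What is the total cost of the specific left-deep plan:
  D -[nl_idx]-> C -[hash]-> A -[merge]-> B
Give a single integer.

7920

step 1: scan D: cost=200, card=200
step 2: join C via nl_idx
    card(P join C) = 200*20/(100) = 40
    cost = 200 + 200*5 + 40 = 1240
step 3: join A via hash
    card(P join A) = 40*20/(5) = 160
    cost = 1240 + 2*20*5 + 40 = 1480
step 4: join B via merge
    card(P join B) = 160*500/(20) = 4000
    cost = 1480 + 160*8 + 500*9 + 160 + 500 = 7920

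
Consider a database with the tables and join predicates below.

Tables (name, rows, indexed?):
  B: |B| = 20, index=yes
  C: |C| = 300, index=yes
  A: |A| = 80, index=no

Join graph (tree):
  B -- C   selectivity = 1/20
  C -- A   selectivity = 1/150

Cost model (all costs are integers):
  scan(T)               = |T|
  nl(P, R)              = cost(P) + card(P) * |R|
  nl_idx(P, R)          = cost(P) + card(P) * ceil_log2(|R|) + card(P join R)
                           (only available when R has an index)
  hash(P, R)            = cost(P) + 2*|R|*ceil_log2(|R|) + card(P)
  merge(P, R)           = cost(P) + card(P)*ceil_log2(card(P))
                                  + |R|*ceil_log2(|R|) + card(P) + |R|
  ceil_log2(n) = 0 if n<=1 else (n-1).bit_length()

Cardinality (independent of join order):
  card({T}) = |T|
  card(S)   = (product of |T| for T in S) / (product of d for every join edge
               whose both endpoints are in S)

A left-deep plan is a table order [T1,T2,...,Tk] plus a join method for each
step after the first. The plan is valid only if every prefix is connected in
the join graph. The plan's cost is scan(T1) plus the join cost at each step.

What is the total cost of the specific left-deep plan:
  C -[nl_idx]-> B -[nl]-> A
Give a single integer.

26100

step 1: scan C: cost=300, card=300
step 2: join B via nl_idx
    card(P join B) = 300*20/(20) = 300
    cost = 300 + 300*5 + 300 = 2100
step 3: join A via nl
    card(P join A) = 300*80/(150) = 160
    cost = 2100 + 300*80 = 26100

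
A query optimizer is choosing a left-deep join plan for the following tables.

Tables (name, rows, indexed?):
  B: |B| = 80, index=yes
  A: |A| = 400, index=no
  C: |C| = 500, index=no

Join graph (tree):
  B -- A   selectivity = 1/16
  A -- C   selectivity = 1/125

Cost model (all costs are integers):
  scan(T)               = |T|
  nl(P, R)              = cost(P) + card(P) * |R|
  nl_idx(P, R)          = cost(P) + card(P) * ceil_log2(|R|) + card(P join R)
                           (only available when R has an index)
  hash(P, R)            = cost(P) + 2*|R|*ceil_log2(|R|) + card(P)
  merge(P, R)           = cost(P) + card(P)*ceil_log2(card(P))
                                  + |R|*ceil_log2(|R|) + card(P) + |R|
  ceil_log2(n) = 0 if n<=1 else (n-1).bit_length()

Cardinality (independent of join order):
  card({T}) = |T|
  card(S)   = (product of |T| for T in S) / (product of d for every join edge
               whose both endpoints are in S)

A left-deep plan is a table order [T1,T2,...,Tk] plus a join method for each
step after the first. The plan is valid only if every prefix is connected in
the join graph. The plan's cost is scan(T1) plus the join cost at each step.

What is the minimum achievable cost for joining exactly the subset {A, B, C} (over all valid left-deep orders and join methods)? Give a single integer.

10920

Selinger DP over subsets of {A,B,C}:
  {B}: scan cost=80, card=80
  {A}: scan cost=400, card=400
  {C}: scan cost=500, card=500
  {AB}: card=2000; try (B,hash)→1920, (A,merge)→4720, (B,merge)→5040, (B,nl_idx)→5200, (A,hash)→7360, (A,nl)→32080 …(+1); best=1920 via (B,hash)
  {AC}: card=1600; try (A,hash)→8200, (C,merge)→9400, (A,merge)→9500, (C,hash)→9800, (C,nl)→200400, (A,nl)→200500; best=8200 via (A,hash)
  {ABC}: card=8000; try (B,hash)→10920, (C,hash)→12920, (B,nl_idx)→27400, (B,merge)→28040, (C,merge)→30920, (B,nl)→136200 …(+1); best=10920 via (B,hash)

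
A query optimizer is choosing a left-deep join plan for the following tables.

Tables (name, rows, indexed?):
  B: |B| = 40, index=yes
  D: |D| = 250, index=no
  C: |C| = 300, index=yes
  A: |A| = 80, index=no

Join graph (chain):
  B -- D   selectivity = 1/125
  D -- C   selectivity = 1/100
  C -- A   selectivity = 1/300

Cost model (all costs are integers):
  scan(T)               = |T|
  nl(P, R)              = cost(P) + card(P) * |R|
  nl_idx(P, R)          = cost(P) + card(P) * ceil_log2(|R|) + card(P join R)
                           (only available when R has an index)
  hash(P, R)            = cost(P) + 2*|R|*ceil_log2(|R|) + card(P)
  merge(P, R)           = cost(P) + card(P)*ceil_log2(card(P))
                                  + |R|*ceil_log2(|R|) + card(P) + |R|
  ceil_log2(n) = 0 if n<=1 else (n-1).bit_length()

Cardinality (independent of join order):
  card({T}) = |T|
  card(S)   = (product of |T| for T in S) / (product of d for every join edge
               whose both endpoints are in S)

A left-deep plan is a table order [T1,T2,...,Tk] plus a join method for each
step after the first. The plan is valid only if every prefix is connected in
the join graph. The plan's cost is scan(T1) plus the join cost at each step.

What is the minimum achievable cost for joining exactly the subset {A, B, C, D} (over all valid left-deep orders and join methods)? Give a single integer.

Selinger DP over subsets of {A,B,C,D}:
  {B}: scan cost=40, card=40
  {D}: scan cost=250, card=250
  {C}: scan cost=300, card=300
  {A}: scan cost=80, card=80
  {BD}: card=80; try (B,hash)→980, (B,nl_idx)→1830, (D,merge)→2570, (B,merge)→2780, (D,hash)→4080, (D,nl)→10040 …(+1); best=980 via (B,hash)
  {CD}: card=750; try (C,nl_idx)→3250, (D,hash)→4600, (C,merge)→5500, (D,merge)→5550, (C,hash)→5900, (C,nl)→75250 …(+1); best=3250 via (C,nl_idx)
  {AC}: card=80; try (C,nl_idx)→880, (A,hash)→1720, (C,merge)→3720, (A,merge)→3940, (C,hash)→5560, (C,nl)→24080 …(+1); best=880 via (C,nl_idx)
  {BCD}: card=240; try (C,nl_idx)→1940, (B,hash)→4480, (C,merge)→4620, (C,hash)→6460, (B,nl_idx)→7990, (B,merge)→11780 …(+2); best=1940 via (C,nl_idx)
  {ACD}: card=200; try (D,merge)→3770, (D,hash)→4960, (A,hash)→5120, (A,merge)→12140, (D,nl)→20880, (A,nl)→63250; best=3770 via (D,merge)
  {ABCD}: card=64; try (A,hash)→3300, (B,hash)→4450, (A,merge)→4740, (B,nl_idx)→5034, (B,merge)→5850, (B,nl)→11770 …(+1); best=3300 via (A,hash)

3300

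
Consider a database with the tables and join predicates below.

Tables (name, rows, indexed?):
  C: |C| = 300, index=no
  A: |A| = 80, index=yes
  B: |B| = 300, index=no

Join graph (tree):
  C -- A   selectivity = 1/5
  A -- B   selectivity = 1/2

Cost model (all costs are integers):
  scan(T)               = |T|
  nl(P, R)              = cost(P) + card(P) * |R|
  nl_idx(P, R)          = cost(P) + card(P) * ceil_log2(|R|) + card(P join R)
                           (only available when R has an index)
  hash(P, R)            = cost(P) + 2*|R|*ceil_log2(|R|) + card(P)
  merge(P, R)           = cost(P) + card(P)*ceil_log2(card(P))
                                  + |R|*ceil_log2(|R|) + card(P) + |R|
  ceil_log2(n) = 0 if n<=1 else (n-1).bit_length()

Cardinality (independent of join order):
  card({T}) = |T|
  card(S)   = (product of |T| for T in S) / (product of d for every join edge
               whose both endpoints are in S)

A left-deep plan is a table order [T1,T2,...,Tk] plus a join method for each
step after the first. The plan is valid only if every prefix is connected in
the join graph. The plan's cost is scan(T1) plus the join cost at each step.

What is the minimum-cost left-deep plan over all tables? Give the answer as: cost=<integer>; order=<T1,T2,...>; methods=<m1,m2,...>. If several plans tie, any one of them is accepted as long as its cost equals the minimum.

Selinger DP (subsets sized 1..n):
  {C}: scan cost=300, card=300
  {A}: scan cost=80, card=80
  {B}: scan cost=300, card=300
  {AC}: card=4800; try (A,hash)→1720, (C,merge)→3720, (A,merge)→3940, (C,hash)→5560, (A,nl_idx)→7200, (C,nl)→24080 …(+1); best=1720 via (A,hash)
  {AB}: card=12000; try (A,hash)→1720, (B,merge)→3720, (A,merge)→3940, (B,hash)→5560, (A,nl_idx)→14400, (B,nl)→24080 …(+1); best=1720 via (A,hash)
  {ABC}: card=720000; try (B,hash)→11920, (C,hash)→19120, (B,merge)→71920, (C,merge)→184720, (B,nl)→1441720, (C,nl)→3601720; best=11920 via (B,hash)

cost=11920; order=C,A,B; methods=hash,hash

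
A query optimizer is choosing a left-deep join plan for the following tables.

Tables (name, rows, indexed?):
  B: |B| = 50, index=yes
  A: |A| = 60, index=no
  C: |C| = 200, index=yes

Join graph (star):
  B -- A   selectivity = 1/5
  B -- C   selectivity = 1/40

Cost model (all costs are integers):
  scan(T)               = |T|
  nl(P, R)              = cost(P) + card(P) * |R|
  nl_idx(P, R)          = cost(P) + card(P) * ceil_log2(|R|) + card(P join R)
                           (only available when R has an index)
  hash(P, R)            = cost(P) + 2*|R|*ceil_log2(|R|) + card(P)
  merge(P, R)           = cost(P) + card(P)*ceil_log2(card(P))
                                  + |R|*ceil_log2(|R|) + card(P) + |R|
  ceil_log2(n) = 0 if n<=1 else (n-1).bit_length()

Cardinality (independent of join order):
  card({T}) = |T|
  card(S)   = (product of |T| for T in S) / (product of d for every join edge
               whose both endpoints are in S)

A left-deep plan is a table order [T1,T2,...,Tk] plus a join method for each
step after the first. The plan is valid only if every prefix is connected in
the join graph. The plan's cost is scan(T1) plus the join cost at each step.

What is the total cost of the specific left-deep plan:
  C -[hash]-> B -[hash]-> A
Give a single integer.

1970

step 1: scan C: cost=200, card=200
step 2: join B via hash
    card(P join B) = 200*50/(40) = 250
    cost = 200 + 2*50*6 + 200 = 1000
step 3: join A via hash
    card(P join A) = 250*60/(5) = 3000
    cost = 1000 + 2*60*6 + 250 = 1970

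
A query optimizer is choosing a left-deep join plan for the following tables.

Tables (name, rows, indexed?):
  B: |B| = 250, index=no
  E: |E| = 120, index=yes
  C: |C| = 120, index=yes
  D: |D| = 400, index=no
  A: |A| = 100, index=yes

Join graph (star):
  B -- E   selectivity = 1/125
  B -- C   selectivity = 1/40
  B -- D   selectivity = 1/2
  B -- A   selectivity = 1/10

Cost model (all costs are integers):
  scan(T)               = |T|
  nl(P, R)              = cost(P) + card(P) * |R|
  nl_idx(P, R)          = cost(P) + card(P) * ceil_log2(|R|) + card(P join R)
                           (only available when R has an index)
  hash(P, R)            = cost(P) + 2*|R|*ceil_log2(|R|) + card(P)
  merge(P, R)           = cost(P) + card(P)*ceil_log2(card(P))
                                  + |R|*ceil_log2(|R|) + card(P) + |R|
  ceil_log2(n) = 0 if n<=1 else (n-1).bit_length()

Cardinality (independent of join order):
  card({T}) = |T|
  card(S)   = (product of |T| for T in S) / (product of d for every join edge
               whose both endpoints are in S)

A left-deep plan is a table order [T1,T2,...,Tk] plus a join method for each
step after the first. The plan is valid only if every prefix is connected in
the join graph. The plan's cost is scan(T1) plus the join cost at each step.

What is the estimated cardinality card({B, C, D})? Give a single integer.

150000

Tables in S: B(250), C(120), D(400)
Edges inside S: B-C(d=40), B-D(d=2)
numerator = 250 * 120 * 400 = 12000000
denominator = 40 * 2 = 80
card(S) = 12000000 / 80 = 150000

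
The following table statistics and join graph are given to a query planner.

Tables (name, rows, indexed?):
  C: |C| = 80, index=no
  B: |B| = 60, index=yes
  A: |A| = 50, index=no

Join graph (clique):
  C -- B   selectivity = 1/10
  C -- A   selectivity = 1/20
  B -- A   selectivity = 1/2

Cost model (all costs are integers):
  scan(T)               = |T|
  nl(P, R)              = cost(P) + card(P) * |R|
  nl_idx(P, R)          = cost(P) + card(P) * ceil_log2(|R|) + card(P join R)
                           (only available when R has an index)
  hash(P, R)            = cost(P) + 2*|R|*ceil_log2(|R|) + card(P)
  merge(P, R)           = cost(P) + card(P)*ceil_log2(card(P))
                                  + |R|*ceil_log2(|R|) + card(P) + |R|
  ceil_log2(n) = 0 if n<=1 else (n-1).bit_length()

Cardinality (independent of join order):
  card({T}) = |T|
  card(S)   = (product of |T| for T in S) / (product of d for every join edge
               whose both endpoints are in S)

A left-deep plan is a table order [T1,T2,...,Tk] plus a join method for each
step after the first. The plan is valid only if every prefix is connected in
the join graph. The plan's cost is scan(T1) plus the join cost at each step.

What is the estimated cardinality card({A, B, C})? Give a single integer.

600

Tables in S: A(50), B(60), C(80)
Edges inside S: C-B(d=10), C-A(d=20), B-A(d=2)
numerator = 50 * 60 * 80 = 240000
denominator = 10 * 20 * 2 = 400
card(S) = 240000 / 400 = 600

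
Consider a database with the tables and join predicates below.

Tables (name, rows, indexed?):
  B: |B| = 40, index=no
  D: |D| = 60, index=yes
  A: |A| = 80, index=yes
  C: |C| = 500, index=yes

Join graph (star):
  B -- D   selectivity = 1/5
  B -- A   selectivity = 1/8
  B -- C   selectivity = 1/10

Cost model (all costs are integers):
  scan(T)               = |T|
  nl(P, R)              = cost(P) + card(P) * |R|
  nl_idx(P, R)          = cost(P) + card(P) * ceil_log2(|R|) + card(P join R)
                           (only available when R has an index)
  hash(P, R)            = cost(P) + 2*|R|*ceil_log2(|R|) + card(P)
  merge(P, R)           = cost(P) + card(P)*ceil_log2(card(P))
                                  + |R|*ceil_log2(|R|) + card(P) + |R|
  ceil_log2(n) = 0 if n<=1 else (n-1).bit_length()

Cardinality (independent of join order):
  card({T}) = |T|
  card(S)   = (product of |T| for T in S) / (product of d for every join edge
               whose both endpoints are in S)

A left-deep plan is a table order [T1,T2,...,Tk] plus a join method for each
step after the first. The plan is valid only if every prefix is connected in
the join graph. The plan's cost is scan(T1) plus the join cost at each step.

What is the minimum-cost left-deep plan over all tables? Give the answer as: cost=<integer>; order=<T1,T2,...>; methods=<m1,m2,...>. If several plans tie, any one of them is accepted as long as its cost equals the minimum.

cost=15560; order=A,B,D,C; methods=hash,hash,hash

Selinger DP (subsets sized 1..n):
  {B}: scan cost=40, card=40
  {D}: scan cost=60, card=60
  {A}: scan cost=80, card=80
  {C}: scan cost=500, card=500
  {BD}: card=480; try (B,hash)→600, (D,merge)→740, (D,nl_idx)→760, (B,merge)→760, (D,hash)→800, (D,nl)→2440 …(+1); best=600 via (B,hash)
  {AB}: card=400; try (B,hash)→640, (A,nl_idx)→720, (A,merge)→960, (B,merge)→1000, (A,hash)→1200, (A,nl)→3240 …(+1); best=640 via (B,hash)
  {BC}: card=2000; try (B,hash)→1480, (C,nl_idx)→2400, (C,merge)→5320, (B,merge)→5780, (C,hash)→9080, (C,nl)→20040 …(+1); best=1480 via (B,hash)
  {ABD}: card=4800; try (D,hash)→1760, (A,hash)→2200, (D,merge)→5060, (A,merge)→6040, (D,nl_idx)→7840, (A,nl_idx)→8760 …(+2); best=1760 via (D,hash)
  {BCD}: card=24000; try (D,hash)→4200, (C,hash)→10080, (C,merge)→10400, (D,merge)→25900, (C,nl_idx)→28920, (D,nl_idx)→37480 …(+2); best=4200 via (D,hash)
  {ABC}: card=20000; try (A,hash)→4600, (C,merge)→9640, (C,hash)→10040, (C,nl_idx)→24240, (A,merge)→26120, (A,nl_idx)→35480 …(+2); best=4600 via (A,hash)
  {ABCD}: card=240000; try (C,hash)→15560, (D,hash)→25320, (A,hash)→29320, (C,merge)→73960, (C,nl_idx)→284960, (D,merge)→325020 …(+6); best=15560 via (C,hash)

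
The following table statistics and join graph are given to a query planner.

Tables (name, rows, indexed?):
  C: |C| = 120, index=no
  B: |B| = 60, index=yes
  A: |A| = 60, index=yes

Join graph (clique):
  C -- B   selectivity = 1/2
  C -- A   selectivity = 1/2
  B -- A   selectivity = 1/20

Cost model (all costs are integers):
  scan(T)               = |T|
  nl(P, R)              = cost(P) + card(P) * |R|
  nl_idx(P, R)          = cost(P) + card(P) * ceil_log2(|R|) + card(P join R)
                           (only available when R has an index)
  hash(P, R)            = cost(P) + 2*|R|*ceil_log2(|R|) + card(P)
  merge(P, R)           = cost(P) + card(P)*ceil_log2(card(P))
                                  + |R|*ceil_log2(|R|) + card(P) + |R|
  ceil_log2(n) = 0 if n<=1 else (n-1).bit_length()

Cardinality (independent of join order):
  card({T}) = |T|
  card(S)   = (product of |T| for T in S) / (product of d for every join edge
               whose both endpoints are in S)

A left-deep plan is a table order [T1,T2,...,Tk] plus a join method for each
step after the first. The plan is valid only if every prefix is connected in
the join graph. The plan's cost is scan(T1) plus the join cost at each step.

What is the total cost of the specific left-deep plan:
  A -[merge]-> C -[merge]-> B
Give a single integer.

48660

step 1: scan A: cost=60, card=60
step 2: join C via merge
    card(P join C) = 60*120/(2) = 3600
    cost = 60 + 60*6 + 120*7 + 60 + 120 = 1440
step 3: join B via merge
    card(P join B) = 3600*60/(2*20) = 5400
    cost = 1440 + 3600*12 + 60*6 + 3600 + 60 = 48660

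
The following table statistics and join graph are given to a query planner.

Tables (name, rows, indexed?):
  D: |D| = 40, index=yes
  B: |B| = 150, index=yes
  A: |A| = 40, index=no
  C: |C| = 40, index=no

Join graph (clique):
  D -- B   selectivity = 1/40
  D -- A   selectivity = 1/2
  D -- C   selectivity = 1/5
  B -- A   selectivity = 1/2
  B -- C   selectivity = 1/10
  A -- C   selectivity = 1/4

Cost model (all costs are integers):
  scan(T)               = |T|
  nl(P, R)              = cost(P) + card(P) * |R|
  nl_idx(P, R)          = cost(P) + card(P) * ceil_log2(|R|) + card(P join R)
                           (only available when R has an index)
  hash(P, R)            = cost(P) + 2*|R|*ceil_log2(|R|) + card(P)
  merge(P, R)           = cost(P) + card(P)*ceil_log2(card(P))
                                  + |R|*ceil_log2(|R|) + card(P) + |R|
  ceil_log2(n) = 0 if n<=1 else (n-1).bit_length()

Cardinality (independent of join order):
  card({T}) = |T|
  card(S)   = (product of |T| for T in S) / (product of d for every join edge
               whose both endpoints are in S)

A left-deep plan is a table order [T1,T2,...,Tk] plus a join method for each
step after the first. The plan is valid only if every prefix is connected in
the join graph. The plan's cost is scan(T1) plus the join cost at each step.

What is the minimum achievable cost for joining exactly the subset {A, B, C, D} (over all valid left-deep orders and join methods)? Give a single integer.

1740

Selinger DP over subsets of {A,B,C,D}:
  {D}: scan cost=40, card=40
  {B}: scan cost=150, card=150
  {A}: scan cost=40, card=40
  {C}: scan cost=40, card=40
  {BD}: card=150; try (B,nl_idx)→510, (D,hash)→780, (D,nl_idx)→1200, (B,merge)→1670, (D,merge)→1780, (B,hash)→2480 …(+2); best=510 via (B,nl_idx)
  {AD}: card=800; try (D,hash)→560, (A,hash)→560, (D,merge)→600, (A,merge)→600, (D,nl_idx)→1080, (D,nl)→1640 …(+1); best=560 via (D,hash)
  {CD}: card=320; try (D,hash)→560, (C,hash)→560, (D,merge)→600, (D,nl_idx)→600, (C,merge)→600, (D,nl)→1640 …(+1); best=560 via (D,hash)
  {AB}: card=3000; try (A,hash)→780, (B,merge)→1670, (A,merge)→1780, (B,hash)→2480, (B,nl_idx)→3360, (B,nl)→6040 …(+1); best=780 via (A,hash)
  {BC}: card=600; try (C,hash)→780, (B,nl_idx)→960, (B,merge)→1670, (C,merge)→1780, (B,hash)→2480, (B,nl)→6040 …(+1); best=780 via (C,hash)
  {AC}: card=400; try (C,hash)→560, (A,hash)→560, (C,merge)→600, (A,merge)→600, (C,nl)→1640, (A,nl)→1640; best=560 via (C,hash)
  {ABD}: card=1500; try (A,hash)→1140, (A,merge)→2140, (B,hash)→3760, (D,hash)→4260, (A,nl)→6510, (B,nl_idx)→8460 …(+5); best=1140 via (A,hash)
  {BCD}: card=120; try (C,hash)→1140, (D,hash)→1860, (C,merge)→2140, (B,nl_idx)→3240, (B,hash)→3280, (D,nl_idx)→4500 …(+5); best=1140 via (C,hash)
  {ACD}: card=1600; try (A,hash)→1360, (D,hash)→1440, (C,hash)→1840, (A,merge)→4040, (D,nl_idx)→4560, (D,merge)→4840 …(+4); best=1360 via (A,hash)
  {ABC}: card=3000; try (A,hash)→1860, (B,hash)→3360, (C,hash)→4260, (B,merge)→5910, (B,nl_idx)→6760, (A,merge)→7660 …(+4); best=1860 via (A,hash)
  {ABCD}: card=300; try (A,hash)→1740, (A,merge)→2380, (C,hash)→3120, (D,hash)→5340, (B,hash)→5360, (A,nl)→5940 …(+8); best=1740 via (A,hash)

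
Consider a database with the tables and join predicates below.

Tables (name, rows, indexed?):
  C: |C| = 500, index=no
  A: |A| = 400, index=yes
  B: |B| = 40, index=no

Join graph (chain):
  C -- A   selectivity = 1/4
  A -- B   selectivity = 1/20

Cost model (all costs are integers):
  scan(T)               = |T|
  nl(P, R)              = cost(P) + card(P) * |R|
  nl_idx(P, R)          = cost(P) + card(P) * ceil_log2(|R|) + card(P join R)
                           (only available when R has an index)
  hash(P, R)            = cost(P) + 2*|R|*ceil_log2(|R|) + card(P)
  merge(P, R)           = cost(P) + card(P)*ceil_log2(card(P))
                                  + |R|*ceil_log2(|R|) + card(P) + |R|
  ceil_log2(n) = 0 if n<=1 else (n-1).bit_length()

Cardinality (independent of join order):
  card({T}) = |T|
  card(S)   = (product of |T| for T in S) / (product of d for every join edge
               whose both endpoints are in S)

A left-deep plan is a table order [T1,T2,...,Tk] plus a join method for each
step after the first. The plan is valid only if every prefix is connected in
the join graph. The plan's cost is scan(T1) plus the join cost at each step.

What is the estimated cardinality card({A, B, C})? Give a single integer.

100000

Tables in S: A(400), B(40), C(500)
Edges inside S: C-A(d=4), A-B(d=20)
numerator = 400 * 40 * 500 = 8000000
denominator = 4 * 20 = 80
card(S) = 8000000 / 80 = 100000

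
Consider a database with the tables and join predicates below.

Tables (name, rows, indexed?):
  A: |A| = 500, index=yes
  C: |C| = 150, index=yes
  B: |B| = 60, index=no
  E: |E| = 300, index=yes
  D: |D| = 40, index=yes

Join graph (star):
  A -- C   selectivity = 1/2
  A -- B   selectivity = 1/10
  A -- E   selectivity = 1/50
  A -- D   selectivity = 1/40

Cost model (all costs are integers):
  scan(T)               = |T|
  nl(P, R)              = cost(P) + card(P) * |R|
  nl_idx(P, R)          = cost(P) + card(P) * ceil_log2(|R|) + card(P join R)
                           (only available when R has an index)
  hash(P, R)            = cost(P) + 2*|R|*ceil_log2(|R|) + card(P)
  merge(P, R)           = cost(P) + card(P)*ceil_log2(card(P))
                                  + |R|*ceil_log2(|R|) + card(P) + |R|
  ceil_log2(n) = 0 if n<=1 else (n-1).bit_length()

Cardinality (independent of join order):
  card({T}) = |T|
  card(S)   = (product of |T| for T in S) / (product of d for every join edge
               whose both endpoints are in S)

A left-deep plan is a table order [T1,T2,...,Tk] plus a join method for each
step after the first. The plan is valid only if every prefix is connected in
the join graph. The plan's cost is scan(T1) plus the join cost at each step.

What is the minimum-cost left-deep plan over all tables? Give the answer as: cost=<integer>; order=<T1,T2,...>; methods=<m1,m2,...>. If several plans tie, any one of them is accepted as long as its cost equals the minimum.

Selinger DP (subsets sized 1..n):
  {A}: scan cost=500, card=500
  {C}: scan cost=150, card=150
  {B}: scan cost=60, card=60
  {E}: scan cost=300, card=300
  {D}: scan cost=40, card=40
  {AC}: card=37500; try (C,hash)→3400, (A,merge)→6500, (C,merge)→6850, (A,hash)→9300, (A,nl_idx)→39000, (C,nl_idx)→42000 …(+2); best=3400 via (C,hash)
  {AB}: card=3000; try (B,hash)→1720, (A,nl_idx)→3600, (A,merge)→5480, (B,merge)→5920, (A,hash)→9120, (A,nl)→30060 …(+1); best=1720 via (B,hash)
  {AE}: card=3000; try (A,nl_idx)→6000, (E,hash)→6400, (E,nl_idx)→8000, (A,merge)→8300, (E,merge)→8500, (A,hash)→9600 …(+2); best=6000 via (A,nl_idx)
  {AD}: card=500; try (A,nl_idx)→900, (D,hash)→1480, (D,nl_idx)→4000, (A,merge)→5320, (D,merge)→5780, (A,hash)→9080 …(+2); best=900 via (A,nl_idx)
  {ABC}: card=225000; try (C,hash)→7120, (B,hash)→41620, (C,merge)→42070, (C,nl_idx)→250720, (C,nl)→451720, (B,merge)→641320 …(+1); best=7120 via (C,hash)
  {ACE}: card=225000; try (C,hash)→11400, (E,hash)→46300, (C,merge)→46350, (C,nl_idx)→255000, (C,nl)→456000, (E,nl_idx)→565900 …(+2); best=11400 via (C,hash)
  {ACD}: card=37500; try (C,hash)→3800, (C,merge)→7250, (D,hash)→41380, (C,nl_idx)→42400, (C,nl)→75900, (D,nl_idx)→265900 …(+2); best=3800 via (C,hash)
  {ABE}: card=18000; try (B,hash)→9720, (E,hash)→10120, (E,merge)→43720, (B,merge)→45420, (E,nl_idx)→46720, (B,nl)→186000 …(+1); best=9720 via (B,hash)
  {ABD}: card=3000; try (B,hash)→2120, (D,hash)→5200, (B,merge)→6320, (D,nl_idx)→22720, (B,nl)→30900, (D,merge)→41000 …(+1); best=2120 via (B,hash)
  {ADE}: card=3000; try (E,hash)→6800, (E,nl_idx)→8400, (E,merge)→8900, (D,hash)→9480, (D,nl_idx)→27000, (D,merge)→45280 …(+2); best=6800 via (E,hash)
  {ABCE}: card=1350000; try (C,hash)→30120, (B,hash)→237120, (E,hash)→237520, (C,merge)→299070, (C,nl_idx)→1503720, (C,nl)→2709720 …(+5); best=30120 via (C,hash)
  {ABCD}: card=225000; try (C,hash)→7520, (B,hash)→42020, (C,merge)→42470, (D,hash)→232600, (C,nl_idx)→251120, (C,nl)→452120 …(+5); best=7520 via (C,hash)
  {ACDE}: card=225000; try (C,hash)→12200, (E,hash)→46700, (C,merge)→47150, (D,hash)→236880, (C,nl_idx)→255800, (C,nl)→456800 …(+6); best=12200 via (C,hash)
  {ABDE}: card=18000; try (E,hash)→10520, (B,hash)→10520, (D,hash)→28200, (E,merge)→44120, (B,merge)→46220, (E,nl_idx)→47120 …(+5); best=10520 via (E,hash)
  {ABCDE}: card=1350000; try (C,hash)→30920, (E,hash)→237920, (B,hash)→237920, (C,merge)→299870, (D,hash)→1380600, (C,nl_idx)→1504520 …(+9); best=30920 via (C,hash)

cost=30920; order=D,A,B,E,C; methods=nl_idx,hash,hash,hash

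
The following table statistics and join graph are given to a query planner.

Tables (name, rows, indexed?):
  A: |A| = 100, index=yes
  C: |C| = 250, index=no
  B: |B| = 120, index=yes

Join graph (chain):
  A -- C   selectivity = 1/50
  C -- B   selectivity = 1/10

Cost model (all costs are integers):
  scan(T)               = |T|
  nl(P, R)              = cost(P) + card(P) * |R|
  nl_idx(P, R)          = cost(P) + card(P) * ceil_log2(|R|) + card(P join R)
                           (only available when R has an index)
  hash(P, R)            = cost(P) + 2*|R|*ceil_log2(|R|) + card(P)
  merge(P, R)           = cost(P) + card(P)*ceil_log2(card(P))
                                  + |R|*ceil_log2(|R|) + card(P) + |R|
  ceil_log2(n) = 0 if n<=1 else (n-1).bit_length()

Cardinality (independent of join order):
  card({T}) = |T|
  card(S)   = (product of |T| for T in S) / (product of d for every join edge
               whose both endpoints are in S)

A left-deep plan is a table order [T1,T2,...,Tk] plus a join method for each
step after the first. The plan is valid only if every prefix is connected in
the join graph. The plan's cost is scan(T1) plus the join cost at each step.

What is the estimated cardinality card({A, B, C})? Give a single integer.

Tables in S: A(100), B(120), C(250)
Edges inside S: A-C(d=50), C-B(d=10)
numerator = 100 * 120 * 250 = 3000000
denominator = 50 * 10 = 500
card(S) = 3000000 / 500 = 6000

6000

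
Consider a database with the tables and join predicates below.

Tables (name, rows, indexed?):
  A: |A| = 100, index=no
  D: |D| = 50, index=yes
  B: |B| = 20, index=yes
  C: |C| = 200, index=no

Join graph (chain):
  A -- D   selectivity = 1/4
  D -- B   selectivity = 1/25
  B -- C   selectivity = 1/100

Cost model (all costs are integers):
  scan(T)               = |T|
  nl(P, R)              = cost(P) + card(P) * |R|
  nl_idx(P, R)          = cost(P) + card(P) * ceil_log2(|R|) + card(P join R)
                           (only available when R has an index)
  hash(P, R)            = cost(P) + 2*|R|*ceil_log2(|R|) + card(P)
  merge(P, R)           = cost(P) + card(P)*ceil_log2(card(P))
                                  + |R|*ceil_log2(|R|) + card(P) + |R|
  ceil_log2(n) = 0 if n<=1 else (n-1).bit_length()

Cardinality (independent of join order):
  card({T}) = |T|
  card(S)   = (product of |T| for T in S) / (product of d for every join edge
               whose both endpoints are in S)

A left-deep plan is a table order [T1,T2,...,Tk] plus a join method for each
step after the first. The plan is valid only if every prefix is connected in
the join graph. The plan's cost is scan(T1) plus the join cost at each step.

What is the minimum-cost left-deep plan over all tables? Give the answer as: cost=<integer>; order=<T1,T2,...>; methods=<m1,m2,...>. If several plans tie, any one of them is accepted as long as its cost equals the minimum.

Selinger DP (subsets sized 1..n):
  {A}: scan cost=100, card=100
  {D}: scan cost=50, card=50
  {B}: scan cost=20, card=20
  {C}: scan cost=200, card=200
  {AD}: card=1250; try (D,hash)→800, (A,merge)→1200, (D,merge)→1250, (A,hash)→1500, (D,nl_idx)→1950, (A,nl)→5050 …(+1); best=800 via (D,hash)
  {BD}: card=40; try (D,nl_idx)→180, (B,hash)→300, (B,nl_idx)→340, (D,merge)→490, (B,merge)→520, (D,hash)→640 …(+2); best=180 via (D,nl_idx)
  {BC}: card=40; try (B,hash)→600, (B,nl_idx)→1240, (C,merge)→1940, (B,merge)→2120, (C,hash)→3240, (C,nl)→4020 …(+1); best=600 via (B,hash)
  {ABD}: card=1000; try (A,merge)→1260, (A,hash)→1620, (B,hash)→2250, (A,nl)→4180, (B,nl_idx)→8050, (B,merge)→15920 …(+1); best=1260 via (A,merge)
  {BCD}: card=80; try (D,nl_idx)→920, (D,merge)→1230, (D,hash)→1240, (C,merge)→2260, (D,nl)→2600, (C,hash)→3420 …(+1); best=920 via (D,nl_idx)
  {ABCD}: card=2000; try (A,merge)→2360, (A,hash)→2400, (C,hash)→5460, (A,nl)→8920, (C,merge)→14060, (C,nl)→201260; best=2360 via (A,merge)

cost=2360; order=C,B,D,A; methods=hash,nl_idx,merge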